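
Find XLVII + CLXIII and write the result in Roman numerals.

XLVII = 47
CLXIII = 163
47 + 163 = 210

CCX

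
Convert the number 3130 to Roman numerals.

Convert 3130 to Roman numerals:
  3130 contains 3×1000 (MMM)
  130 contains 1×100 (C)
  30 contains 3×10 (XXX)

MMMCXXX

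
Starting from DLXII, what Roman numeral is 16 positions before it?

DLXII = 562
562 - 16 = 546

DXLVI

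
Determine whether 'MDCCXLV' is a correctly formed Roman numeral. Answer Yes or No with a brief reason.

'MDCCXLV': Check the rules: uses only the symbols I, V, X, L, C, D, M; no symbol is repeated more than three times in a row; V, L and D each appear at most once; the only place a smaller symbol precedes a larger one is the allowed subtractive pair XL, the symbol right after such a pair (if any) is smaller than the pair's first symbol, and otherwise the values never increase from left to right. Value: M (1000) + D (500) + C (100) + C (100) + XL (40) + V (5) = 1745. So it is a valid standard Roman numeral.

Yes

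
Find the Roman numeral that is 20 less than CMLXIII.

CMLXIII = 963
963 - 20 = 943

CMXLIII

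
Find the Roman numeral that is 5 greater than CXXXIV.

CXXXIV = 134
134 + 5 = 139

CXXXIX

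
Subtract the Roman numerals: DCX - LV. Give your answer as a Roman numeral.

DCX = 610
LV = 55
610 - 55 = 555

DLV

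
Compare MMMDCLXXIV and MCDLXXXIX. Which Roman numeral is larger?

MMMDCLXXIV = 3674
MCDLXXXIX = 1489
3674 is larger

MMMDCLXXIV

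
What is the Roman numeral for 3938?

Convert 3938 to Roman numerals:
  3938 contains 3×1000 (MMM)
  938 contains 1×900 (CM)
  38 contains 3×10 (XXX)
  8 contains 1×5 (V)
  3 contains 3×1 (III)

MMMCMXXXVIII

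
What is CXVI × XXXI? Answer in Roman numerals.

CXVI = 116
XXXI = 31
116 × 31 = 3596

MMMDXCVI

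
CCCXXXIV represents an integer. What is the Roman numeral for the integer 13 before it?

CCCXXXIV = 334
334 - 13 = 321

CCCXXI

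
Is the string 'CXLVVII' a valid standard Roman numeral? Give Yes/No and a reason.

'CXLVVII': V should not appear more than once

No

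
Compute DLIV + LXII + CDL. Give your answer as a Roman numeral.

DLIV = 554, LXII = 62, CDL = 450
554 + 62 = 616
616 + 450 = 1066

MLXVI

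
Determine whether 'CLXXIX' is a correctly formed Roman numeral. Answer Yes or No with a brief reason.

'CLXXIX': Check the rules: uses only the symbols I, V, X, L, C, D, M; no symbol is repeated more than three times in a row; V, L and D each appear at most once; the only place a smaller symbol precedes a larger one is the allowed subtractive pair IX, the symbol right after such a pair (if any) is smaller than the pair's first symbol, and otherwise the values never increase from left to right. Value: C (100) + L (50) + X (10) + X (10) + IX (9) = 179. So it is a valid standard Roman numeral.

Yes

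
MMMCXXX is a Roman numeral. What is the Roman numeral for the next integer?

MMMCXXX = 3130, so the next integer is 3130 + 1 = 3131

MMMCXXXI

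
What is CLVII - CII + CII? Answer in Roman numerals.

CLVII = 157, CII = 102, CII = 102
157 - 102 = 55
55 + 102 = 157

CLVII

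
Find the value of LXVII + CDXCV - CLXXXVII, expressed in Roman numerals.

LXVII = 67, CDXCV = 495, CLXXXVII = 187
67 + 495 = 562
562 - 187 = 375

CCCLXXV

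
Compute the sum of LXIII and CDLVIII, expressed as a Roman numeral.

LXIII = 63
CDLVIII = 458
63 + 458 = 521

DXXI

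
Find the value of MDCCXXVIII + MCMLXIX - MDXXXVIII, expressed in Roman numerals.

MDCCXXVIII = 1728, MCMLXIX = 1969, MDXXXVIII = 1538
1728 + 1969 = 3697
3697 - 1538 = 2159

MMCLIX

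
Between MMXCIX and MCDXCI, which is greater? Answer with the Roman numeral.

MMXCIX = 2099
MCDXCI = 1491
2099 is larger

MMXCIX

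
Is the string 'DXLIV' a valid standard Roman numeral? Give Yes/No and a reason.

'DXLIV': Check the rules: uses only the symbols I, V, X, L, C, D, M; no symbol is repeated more than three times in a row; V, L and D each appear at most once; the only places a smaller symbol precedes a larger one are the allowed subtractive pairs XL, IV, the symbol right after such a pair (if any) is smaller than the pair's first symbol, and otherwise the values never increase from left to right. Value: D (500) + XL (40) + IV (4) = 544. So it is a valid standard Roman numeral.

Yes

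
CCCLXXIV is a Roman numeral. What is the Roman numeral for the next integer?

CCCLXXIV = 374, so the next integer is 374 + 1 = 375

CCCLXXV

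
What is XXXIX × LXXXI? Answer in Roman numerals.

XXXIX = 39
LXXXI = 81
39 × 81 = 3159

MMMCLIX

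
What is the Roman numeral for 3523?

Convert 3523 to Roman numerals:
  3523 contains 3×1000 (MMM)
  523 contains 1×500 (D)
  23 contains 2×10 (XX)
  3 contains 3×1 (III)

MMMDXXIII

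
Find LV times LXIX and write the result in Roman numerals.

LV = 55
LXIX = 69
55 × 69 = 3795

MMMDCCXCV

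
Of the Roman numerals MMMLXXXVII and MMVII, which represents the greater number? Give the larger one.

MMMLXXXVII = 3087
MMVII = 2007
3087 is larger

MMMLXXXVII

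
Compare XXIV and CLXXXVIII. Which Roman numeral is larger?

XXIV = 24
CLXXXVIII = 188
188 is larger

CLXXXVIII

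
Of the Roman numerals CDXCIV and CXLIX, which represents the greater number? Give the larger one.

CDXCIV = 494
CXLIX = 149
494 is larger

CDXCIV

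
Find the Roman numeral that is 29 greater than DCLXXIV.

DCLXXIV = 674
674 + 29 = 703

DCCIII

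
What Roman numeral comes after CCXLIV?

CCXLIV = 244; next is 245

CCXLV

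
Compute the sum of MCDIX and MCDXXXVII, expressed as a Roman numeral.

MCDIX = 1409
MCDXXXVII = 1437
1409 + 1437 = 2846

MMDCCCXLVI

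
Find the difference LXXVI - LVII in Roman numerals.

LXXVI = 76
LVII = 57
76 - 57 = 19

XIX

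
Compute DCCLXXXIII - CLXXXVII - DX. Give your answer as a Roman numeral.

DCCLXXXIII = 783, CLXXXVII = 187, DX = 510
783 - 187 = 596
596 - 510 = 86

LXXXVI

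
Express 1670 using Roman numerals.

Convert 1670 to Roman numerals:
  1670 contains 1×1000 (M)
  670 contains 1×500 (D)
  170 contains 1×100 (C)
  70 contains 1×50 (L)
  20 contains 2×10 (XX)

MDCLXX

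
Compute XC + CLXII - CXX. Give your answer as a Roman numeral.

XC = 90, CLXII = 162, CXX = 120
90 + 162 = 252
252 - 120 = 132

CXXXII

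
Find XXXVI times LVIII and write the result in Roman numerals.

XXXVI = 36
LVIII = 58
36 × 58 = 2088

MMLXXXVIII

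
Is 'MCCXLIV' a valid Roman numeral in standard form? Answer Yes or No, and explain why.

'MCCXLIV': Check the rules: uses only the symbols I, V, X, L, C, D, M; no symbol is repeated more than three times in a row; V, L and D each appear at most once; the only places a smaller symbol precedes a larger one are the allowed subtractive pairs XL, IV, the symbol right after such a pair (if any) is smaller than the pair's first symbol, and otherwise the values never increase from left to right. Value: M (1000) + C (100) + C (100) + XL (40) + IV (4) = 1244. So it is a valid standard Roman numeral.

Yes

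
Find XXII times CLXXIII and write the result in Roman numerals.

XXII = 22
CLXXIII = 173
22 × 173 = 3806

MMMDCCCVI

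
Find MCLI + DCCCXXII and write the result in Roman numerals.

MCLI = 1151
DCCCXXII = 822
1151 + 822 = 1973

MCMLXXIII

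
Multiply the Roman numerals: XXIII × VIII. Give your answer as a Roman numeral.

XXIII = 23
VIII = 8
23 × 8 = 184

CLXXXIV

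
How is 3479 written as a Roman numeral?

Convert 3479 to Roman numerals:
  3479 contains 3×1000 (MMM)
  479 contains 1×400 (CD)
  79 contains 1×50 (L)
  29 contains 2×10 (XX)
  9 contains 1×9 (IX)

MMMCDLXXIX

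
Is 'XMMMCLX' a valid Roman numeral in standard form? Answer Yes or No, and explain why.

'XMMMCLX': Invalid subtractive combination: XM

No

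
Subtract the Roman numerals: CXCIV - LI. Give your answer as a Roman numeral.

CXCIV = 194
LI = 51
194 - 51 = 143

CXLIII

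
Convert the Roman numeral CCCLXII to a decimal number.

CCCLXII: C=100, C=100, C=100, L=50, X=10, I=1, I=1
100 + 100 + 100 + 50 + 10 + 1 + 1 = 362

362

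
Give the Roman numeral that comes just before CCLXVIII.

CCLXVIII = 268; previous is 267

CCLXVII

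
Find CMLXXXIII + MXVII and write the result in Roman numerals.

CMLXXXIII = 983
MXVII = 1017
983 + 1017 = 2000

MM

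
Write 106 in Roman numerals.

Convert 106 to Roman numerals:
  106 contains 1×100 (C)
  6 contains 1×5 (V)
  1 contains 1×1 (I)

CVI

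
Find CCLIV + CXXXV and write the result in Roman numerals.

CCLIV = 254
CXXXV = 135
254 + 135 = 389

CCCLXXXIX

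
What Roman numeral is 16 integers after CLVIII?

CLVIII = 158
158 + 16 = 174

CLXXIV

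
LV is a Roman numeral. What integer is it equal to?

LV: L=50, V=5
50 + 5 = 55

55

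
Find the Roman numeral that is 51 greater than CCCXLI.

CCCXLI = 341
341 + 51 = 392

CCCXCII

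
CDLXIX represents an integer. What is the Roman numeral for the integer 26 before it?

CDLXIX = 469
469 - 26 = 443

CDXLIII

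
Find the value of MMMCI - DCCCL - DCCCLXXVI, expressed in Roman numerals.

MMMCI = 3101, DCCCL = 850, DCCCLXXVI = 876
3101 - 850 = 2251
2251 - 876 = 1375

MCCCLXXV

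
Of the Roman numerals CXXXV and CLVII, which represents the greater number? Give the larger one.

CXXXV = 135
CLVII = 157
157 is larger

CLVII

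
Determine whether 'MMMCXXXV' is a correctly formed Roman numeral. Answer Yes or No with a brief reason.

'MMMCXXXV': Check the rules: uses only the symbols I, V, X, L, C, D, M; no symbol is repeated more than three times in a row; V, L and D each appear at most once; no smaller symbol precedes a larger one (values never increase from left to right). Value: M (1000) + M (1000) + M (1000) + C (100) + X (10) + X (10) + X (10) + V (5) = 3135. So it is a valid standard Roman numeral.

Yes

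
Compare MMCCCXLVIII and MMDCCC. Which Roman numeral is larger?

MMCCCXLVIII = 2348
MMDCCC = 2800
2800 is larger

MMDCCC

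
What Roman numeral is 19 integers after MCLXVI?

MCLXVI = 1166
1166 + 19 = 1185

MCLXXXV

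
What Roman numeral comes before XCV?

XCV = 95; previous is 94

XCIV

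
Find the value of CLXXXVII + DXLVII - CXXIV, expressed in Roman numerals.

CLXXXVII = 187, DXLVII = 547, CXXIV = 124
187 + 547 = 734
734 - 124 = 610

DCX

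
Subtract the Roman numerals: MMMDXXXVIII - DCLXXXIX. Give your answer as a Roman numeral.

MMMDXXXVIII = 3538
DCLXXXIX = 689
3538 - 689 = 2849

MMDCCCXLIX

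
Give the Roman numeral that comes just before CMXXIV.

CMXXIV = 924, so the previous integer is 924 - 1 = 923

CMXXIII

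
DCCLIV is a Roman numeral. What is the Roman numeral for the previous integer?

DCCLIV = 754, so the previous integer is 754 - 1 = 753

DCCLIII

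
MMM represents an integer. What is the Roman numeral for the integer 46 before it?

MMM = 3000
3000 - 46 = 2954

MMCMLIV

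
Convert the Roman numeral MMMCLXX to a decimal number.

MMMCLXX: M=1000, M=1000, M=1000, C=100, L=50, X=10, X=10
1000 + 1000 + 1000 + 100 + 50 + 10 + 10 = 3170

3170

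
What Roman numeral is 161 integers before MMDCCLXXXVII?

MMDCCLXXXVII = 2787
2787 - 161 = 2626

MMDCXXVI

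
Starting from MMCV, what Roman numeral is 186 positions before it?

MMCV = 2105
2105 - 186 = 1919

MCMXIX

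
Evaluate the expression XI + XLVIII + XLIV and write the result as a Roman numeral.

XI = 11, XLVIII = 48, XLIV = 44
11 + 48 = 59
59 + 44 = 103

CIII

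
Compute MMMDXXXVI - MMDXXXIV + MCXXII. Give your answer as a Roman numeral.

MMMDXXXVI = 3536, MMDXXXIV = 2534, MCXXII = 1122
3536 - 2534 = 1002
1002 + 1122 = 2124

MMCXXIV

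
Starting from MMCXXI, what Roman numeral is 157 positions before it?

MMCXXI = 2121
2121 - 157 = 1964

MCMLXIV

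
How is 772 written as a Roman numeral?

Convert 772 to Roman numerals:
  772 contains 1×500 (D)
  272 contains 2×100 (CC)
  72 contains 1×50 (L)
  22 contains 2×10 (XX)
  2 contains 2×1 (II)

DCCLXXII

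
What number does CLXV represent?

CLXV: C=100, L=50, X=10, V=5
100 + 50 + 10 + 5 = 165

165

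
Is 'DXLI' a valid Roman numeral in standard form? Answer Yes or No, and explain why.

'DXLI': Check the rules: uses only the symbols I, V, X, L, C, D, M; no symbol is repeated more than three times in a row; V, L and D each appear at most once; the only place a smaller symbol precedes a larger one is the allowed subtractive pair XL, the symbol right after such a pair (if any) is smaller than the pair's first symbol, and otherwise the values never increase from left to right. Value: D (500) + XL (40) + I (1) = 541. So it is a valid standard Roman numeral.

Yes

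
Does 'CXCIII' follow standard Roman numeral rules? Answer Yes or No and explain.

'CXCIII': Check the rules: uses only the symbols I, V, X, L, C, D, M; no symbol is repeated more than three times in a row; V, L and D each appear at most once; the only place a smaller symbol precedes a larger one is the allowed subtractive pair XC, the symbol right after such a pair (if any) is smaller than the pair's first symbol, and otherwise the values never increase from left to right. Value: C (100) + XC (90) + I (1) + I (1) + I (1) = 193. So it is a valid standard Roman numeral.

Yes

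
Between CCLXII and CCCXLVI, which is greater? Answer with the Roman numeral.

CCLXII = 262
CCCXLVI = 346
346 is larger

CCCXLVI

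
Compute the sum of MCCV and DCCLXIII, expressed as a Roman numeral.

MCCV = 1205
DCCLXIII = 763
1205 + 763 = 1968

MCMLXVIII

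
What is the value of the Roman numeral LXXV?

LXXV: L=50, X=10, X=10, V=5
50 + 10 + 10 + 5 = 75

75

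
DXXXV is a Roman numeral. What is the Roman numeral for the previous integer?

DXXXV = 535, so the previous integer is 535 - 1 = 534

DXXXIV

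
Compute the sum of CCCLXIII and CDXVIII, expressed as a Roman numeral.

CCCLXIII = 363
CDXVIII = 418
363 + 418 = 781

DCCLXXXI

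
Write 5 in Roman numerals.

Convert 5 to Roman numerals:
  5 contains 1×5 (V)

V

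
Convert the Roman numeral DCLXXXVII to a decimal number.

DCLXXXVII: D=500, C=100, L=50, X=10, X=10, X=10, V=5, I=1, I=1
500 + 100 + 50 + 10 + 10 + 10 + 5 + 1 + 1 = 687

687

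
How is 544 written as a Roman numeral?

Convert 544 to Roman numerals:
  544 contains 1×500 (D)
  44 contains 1×40 (XL)
  4 contains 1×4 (IV)

DXLIV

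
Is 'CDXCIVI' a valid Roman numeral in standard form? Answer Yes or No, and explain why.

'CDXCIVI': I cannot come right after the subtractive pair IV: once I is subtracted in IV, the next symbol must be smaller than I

No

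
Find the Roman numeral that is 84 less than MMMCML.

MMMCML = 3950
3950 - 84 = 3866

MMMDCCCLXVI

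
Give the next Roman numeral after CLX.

CLX = 160; next is 161

CLXI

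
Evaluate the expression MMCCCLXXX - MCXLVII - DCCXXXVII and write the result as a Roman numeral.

MMCCCLXXX = 2380, MCXLVII = 1147, DCCXXXVII = 737
2380 - 1147 = 1233
1233 - 737 = 496

CDXCVI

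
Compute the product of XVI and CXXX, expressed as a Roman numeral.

XVI = 16
CXXX = 130
16 × 130 = 2080

MMLXXX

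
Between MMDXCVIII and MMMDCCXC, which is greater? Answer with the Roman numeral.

MMDXCVIII = 2598
MMMDCCXC = 3790
3790 is larger

MMMDCCXC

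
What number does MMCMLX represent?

MMCMLX: M=1000, M=1000, CM=900, L=50, X=10
1000 + 1000 + 900 + 50 + 10 = 2960

2960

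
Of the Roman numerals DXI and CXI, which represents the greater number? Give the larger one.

DXI = 511
CXI = 111
511 is larger

DXI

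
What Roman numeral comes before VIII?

VIII = 8; previous is 7

VII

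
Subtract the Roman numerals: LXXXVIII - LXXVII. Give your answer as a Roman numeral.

LXXXVIII = 88
LXXVII = 77
88 - 77 = 11

XI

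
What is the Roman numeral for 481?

Convert 481 to Roman numerals:
  481 contains 1×400 (CD)
  81 contains 1×50 (L)
  31 contains 3×10 (XXX)
  1 contains 1×1 (I)

CDLXXXI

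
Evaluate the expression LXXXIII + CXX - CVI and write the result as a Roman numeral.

LXXXIII = 83, CXX = 120, CVI = 106
83 + 120 = 203
203 - 106 = 97

XCVII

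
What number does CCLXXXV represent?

CCLXXXV: C=100, C=100, L=50, X=10, X=10, X=10, V=5
100 + 100 + 50 + 10 + 10 + 10 + 5 = 285

285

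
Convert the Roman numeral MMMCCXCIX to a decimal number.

MMMCCXCIX: M=1000, M=1000, M=1000, C=100, C=100, XC=90, IX=9
1000 + 1000 + 1000 + 100 + 100 + 90 + 9 = 3299

3299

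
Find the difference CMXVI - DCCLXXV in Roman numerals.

CMXVI = 916
DCCLXXV = 775
916 - 775 = 141

CXLI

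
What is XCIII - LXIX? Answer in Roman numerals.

XCIII = 93
LXIX = 69
93 - 69 = 24

XXIV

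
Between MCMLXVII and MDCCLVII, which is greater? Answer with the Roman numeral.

MCMLXVII = 1967
MDCCLVII = 1757
1967 is larger

MCMLXVII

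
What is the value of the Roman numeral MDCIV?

MDCIV: M=1000, D=500, C=100, IV=4
1000 + 500 + 100 + 4 = 1604

1604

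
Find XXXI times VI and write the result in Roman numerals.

XXXI = 31
VI = 6
31 × 6 = 186

CLXXXVI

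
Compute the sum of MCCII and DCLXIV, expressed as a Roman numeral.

MCCII = 1202
DCLXIV = 664
1202 + 664 = 1866

MDCCCLXVI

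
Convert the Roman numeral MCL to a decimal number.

MCL: M=1000, C=100, L=50
1000 + 100 + 50 = 1150

1150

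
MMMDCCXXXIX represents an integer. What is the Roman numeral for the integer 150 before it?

MMMDCCXXXIX = 3739
3739 - 150 = 3589

MMMDLXXXIX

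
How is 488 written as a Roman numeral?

Convert 488 to Roman numerals:
  488 contains 1×400 (CD)
  88 contains 1×50 (L)
  38 contains 3×10 (XXX)
  8 contains 1×5 (V)
  3 contains 3×1 (III)

CDLXXXVIII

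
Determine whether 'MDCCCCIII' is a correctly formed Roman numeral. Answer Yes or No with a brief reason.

'MDCCCCIII': More than 3 consecutive C's

No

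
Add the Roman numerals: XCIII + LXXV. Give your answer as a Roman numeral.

XCIII = 93
LXXV = 75
93 + 75 = 168

CLXVIII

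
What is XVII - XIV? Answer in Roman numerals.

XVII = 17
XIV = 14
17 - 14 = 3

III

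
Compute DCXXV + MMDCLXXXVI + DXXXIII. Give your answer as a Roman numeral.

DCXXV = 625, MMDCLXXXVI = 2686, DXXXIII = 533
625 + 2686 = 3311
3311 + 533 = 3844

MMMDCCCXLIV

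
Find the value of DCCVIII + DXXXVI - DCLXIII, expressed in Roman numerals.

DCCVIII = 708, DXXXVI = 536, DCLXIII = 663
708 + 536 = 1244
1244 - 663 = 581

DLXXXI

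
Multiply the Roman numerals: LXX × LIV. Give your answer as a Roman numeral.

LXX = 70
LIV = 54
70 × 54 = 3780

MMMDCCLXXX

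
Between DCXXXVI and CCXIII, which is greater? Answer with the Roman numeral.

DCXXXVI = 636
CCXIII = 213
636 is larger

DCXXXVI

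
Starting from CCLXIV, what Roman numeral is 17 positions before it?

CCLXIV = 264
264 - 17 = 247

CCXLVII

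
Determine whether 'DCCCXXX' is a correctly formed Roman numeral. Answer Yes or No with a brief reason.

'DCCCXXX': Check the rules: uses only the symbols I, V, X, L, C, D, M; no symbol is repeated more than three times in a row; V, L and D each appear at most once; no smaller symbol precedes a larger one (values never increase from left to right). Value: D (500) + C (100) + C (100) + C (100) + X (10) + X (10) + X (10) = 830. So it is a valid standard Roman numeral.

Yes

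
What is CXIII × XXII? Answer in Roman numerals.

CXIII = 113
XXII = 22
113 × 22 = 2486

MMCDLXXXVI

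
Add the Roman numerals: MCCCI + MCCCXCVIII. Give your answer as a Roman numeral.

MCCCI = 1301
MCCCXCVIII = 1398
1301 + 1398 = 2699

MMDCXCIX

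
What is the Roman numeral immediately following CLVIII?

CLVIII = 158; next is 159

CLIX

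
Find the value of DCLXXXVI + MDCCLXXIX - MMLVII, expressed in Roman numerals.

DCLXXXVI = 686, MDCCLXXIX = 1779, MMLVII = 2057
686 + 1779 = 2465
2465 - 2057 = 408

CDVIII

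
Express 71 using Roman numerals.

Convert 71 to Roman numerals:
  71 contains 1×50 (L)
  21 contains 2×10 (XX)
  1 contains 1×1 (I)

LXXI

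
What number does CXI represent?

CXI: C=100, X=10, I=1
100 + 10 + 1 = 111

111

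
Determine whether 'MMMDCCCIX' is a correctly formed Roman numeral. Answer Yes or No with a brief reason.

'MMMDCCCIX': Check the rules: uses only the symbols I, V, X, L, C, D, M; no symbol is repeated more than three times in a row; V, L and D each appear at most once; the only place a smaller symbol precedes a larger one is the allowed subtractive pair IX, the symbol right after such a pair (if any) is smaller than the pair's first symbol, and otherwise the values never increase from left to right. Value: M (1000) + M (1000) + M (1000) + D (500) + C (100) + C (100) + C (100) + IX (9) = 3809. So it is a valid standard Roman numeral.

Yes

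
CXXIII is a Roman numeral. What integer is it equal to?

CXXIII: C=100, X=10, X=10, I=1, I=1, I=1
100 + 10 + 10 + 1 + 1 + 1 = 123

123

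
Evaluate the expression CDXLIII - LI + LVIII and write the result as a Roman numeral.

CDXLIII = 443, LI = 51, LVIII = 58
443 - 51 = 392
392 + 58 = 450

CDL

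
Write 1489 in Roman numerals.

Convert 1489 to Roman numerals:
  1489 contains 1×1000 (M)
  489 contains 1×400 (CD)
  89 contains 1×50 (L)
  39 contains 3×10 (XXX)
  9 contains 1×9 (IX)

MCDLXXXIX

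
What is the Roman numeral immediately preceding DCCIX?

DCCIX = 709, so the previous integer is 709 - 1 = 708

DCCVIII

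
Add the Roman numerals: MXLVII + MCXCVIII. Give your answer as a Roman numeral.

MXLVII = 1047
MCXCVIII = 1198
1047 + 1198 = 2245

MMCCXLV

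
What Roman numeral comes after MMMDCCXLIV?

MMMDCCXLIV = 3744, so the next integer is 3744 + 1 = 3745

MMMDCCXLV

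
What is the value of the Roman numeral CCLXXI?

CCLXXI: C=100, C=100, L=50, X=10, X=10, I=1
100 + 100 + 50 + 10 + 10 + 1 = 271

271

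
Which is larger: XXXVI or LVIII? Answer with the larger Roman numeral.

XXXVI = 36
LVIII = 58
58 is larger

LVIII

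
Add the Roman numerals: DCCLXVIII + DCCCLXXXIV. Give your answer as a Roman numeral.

DCCLXVIII = 768
DCCCLXXXIV = 884
768 + 884 = 1652

MDCLII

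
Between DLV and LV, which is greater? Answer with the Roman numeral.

DLV = 555
LV = 55
555 is larger

DLV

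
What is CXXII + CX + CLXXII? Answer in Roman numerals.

CXXII = 122, CX = 110, CLXXII = 172
122 + 110 = 232
232 + 172 = 404

CDIV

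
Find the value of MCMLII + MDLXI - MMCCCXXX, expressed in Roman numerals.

MCMLII = 1952, MDLXI = 1561, MMCCCXXX = 2330
1952 + 1561 = 3513
3513 - 2330 = 1183

MCLXXXIII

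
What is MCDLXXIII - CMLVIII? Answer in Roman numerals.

MCDLXXIII = 1473
CMLVIII = 958
1473 - 958 = 515

DXV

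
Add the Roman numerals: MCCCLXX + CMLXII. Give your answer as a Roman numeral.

MCCCLXX = 1370
CMLXII = 962
1370 + 962 = 2332

MMCCCXXXII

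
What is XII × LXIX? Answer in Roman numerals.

XII = 12
LXIX = 69
12 × 69 = 828

DCCCXXVIII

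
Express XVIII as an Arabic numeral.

XVIII: X=10, V=5, I=1, I=1, I=1
10 + 5 + 1 + 1 + 1 = 18

18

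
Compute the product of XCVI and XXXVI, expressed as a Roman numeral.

XCVI = 96
XXXVI = 36
96 × 36 = 3456

MMMCDLVI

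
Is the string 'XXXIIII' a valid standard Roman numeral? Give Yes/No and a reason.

'XXXIIII': More than 3 consecutive I's

No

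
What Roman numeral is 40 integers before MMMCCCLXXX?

MMMCCCLXXX = 3380
3380 - 40 = 3340

MMMCCCXL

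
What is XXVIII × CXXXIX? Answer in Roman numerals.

XXVIII = 28
CXXXIX = 139
28 × 139 = 3892

MMMDCCCXCII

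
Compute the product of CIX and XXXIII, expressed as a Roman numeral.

CIX = 109
XXXIII = 33
109 × 33 = 3597

MMMDXCVII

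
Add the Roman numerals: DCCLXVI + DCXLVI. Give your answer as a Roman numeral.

DCCLXVI = 766
DCXLVI = 646
766 + 646 = 1412

MCDXII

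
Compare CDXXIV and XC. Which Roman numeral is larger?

CDXXIV = 424
XC = 90
424 is larger

CDXXIV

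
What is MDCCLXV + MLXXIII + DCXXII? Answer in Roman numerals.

MDCCLXV = 1765, MLXXIII = 1073, DCXXII = 622
1765 + 1073 = 2838
2838 + 622 = 3460

MMMCDLX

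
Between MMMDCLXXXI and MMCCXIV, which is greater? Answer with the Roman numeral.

MMMDCLXXXI = 3681
MMCCXIV = 2214
3681 is larger

MMMDCLXXXI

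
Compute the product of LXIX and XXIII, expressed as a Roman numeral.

LXIX = 69
XXIII = 23
69 × 23 = 1587

MDLXXXVII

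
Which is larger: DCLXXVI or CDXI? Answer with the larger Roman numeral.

DCLXXVI = 676
CDXI = 411
676 is larger

DCLXXVI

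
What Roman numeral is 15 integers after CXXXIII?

CXXXIII = 133
133 + 15 = 148

CXLVIII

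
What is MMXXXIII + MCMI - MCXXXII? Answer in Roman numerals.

MMXXXIII = 2033, MCMI = 1901, MCXXXII = 1132
2033 + 1901 = 3934
3934 - 1132 = 2802

MMDCCCII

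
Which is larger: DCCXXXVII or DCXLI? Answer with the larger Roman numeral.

DCCXXXVII = 737
DCXLI = 641
737 is larger

DCCXXXVII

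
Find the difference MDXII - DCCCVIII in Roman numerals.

MDXII = 1512
DCCCVIII = 808
1512 - 808 = 704

DCCIV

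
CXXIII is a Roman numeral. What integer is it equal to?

CXXIII: C=100, X=10, X=10, I=1, I=1, I=1
100 + 10 + 10 + 1 + 1 + 1 = 123

123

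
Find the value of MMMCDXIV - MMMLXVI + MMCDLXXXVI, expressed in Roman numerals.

MMMCDXIV = 3414, MMMLXVI = 3066, MMCDLXXXVI = 2486
3414 - 3066 = 348
348 + 2486 = 2834

MMDCCCXXXIV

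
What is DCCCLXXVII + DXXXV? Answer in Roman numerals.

DCCCLXXVII = 877
DXXXV = 535
877 + 535 = 1412

MCDXII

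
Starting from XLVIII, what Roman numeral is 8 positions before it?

XLVIII = 48
48 - 8 = 40

XL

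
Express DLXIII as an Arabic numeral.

DLXIII: D=500, L=50, X=10, I=1, I=1, I=1
500 + 50 + 10 + 1 + 1 + 1 = 563

563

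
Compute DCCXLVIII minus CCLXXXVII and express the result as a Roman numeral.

DCCXLVIII = 748
CCLXXXVII = 287
748 - 287 = 461

CDLXI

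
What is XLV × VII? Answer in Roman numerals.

XLV = 45
VII = 7
45 × 7 = 315

CCCXV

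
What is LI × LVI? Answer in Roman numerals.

LI = 51
LVI = 56
51 × 56 = 2856

MMDCCCLVI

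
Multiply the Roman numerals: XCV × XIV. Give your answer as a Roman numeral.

XCV = 95
XIV = 14
95 × 14 = 1330

MCCCXXX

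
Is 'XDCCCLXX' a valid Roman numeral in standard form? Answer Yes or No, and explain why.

'XDCCCLXX': Invalid subtractive combination: XD

No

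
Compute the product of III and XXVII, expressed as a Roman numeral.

III = 3
XXVII = 27
3 × 27 = 81

LXXXI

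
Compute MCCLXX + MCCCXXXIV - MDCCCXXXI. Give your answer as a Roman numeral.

MCCLXX = 1270, MCCCXXXIV = 1334, MDCCCXXXI = 1831
1270 + 1334 = 2604
2604 - 1831 = 773

DCCLXXIII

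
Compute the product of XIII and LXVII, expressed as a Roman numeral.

XIII = 13
LXVII = 67
13 × 67 = 871

DCCCLXXI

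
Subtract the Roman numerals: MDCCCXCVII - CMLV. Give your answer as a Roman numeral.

MDCCCXCVII = 1897
CMLV = 955
1897 - 955 = 942

CMXLII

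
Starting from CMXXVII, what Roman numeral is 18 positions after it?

CMXXVII = 927
927 + 18 = 945

CMXLV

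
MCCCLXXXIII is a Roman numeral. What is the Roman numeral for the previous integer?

MCCCLXXXIII = 1383; previous is 1382

MCCCLXXXII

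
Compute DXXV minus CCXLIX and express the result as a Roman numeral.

DXXV = 525
CCXLIX = 249
525 - 249 = 276

CCLXXVI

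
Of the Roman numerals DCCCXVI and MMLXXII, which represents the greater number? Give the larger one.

DCCCXVI = 816
MMLXXII = 2072
2072 is larger

MMLXXII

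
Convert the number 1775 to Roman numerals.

Convert 1775 to Roman numerals:
  1775 contains 1×1000 (M)
  775 contains 1×500 (D)
  275 contains 2×100 (CC)
  75 contains 1×50 (L)
  25 contains 2×10 (XX)
  5 contains 1×5 (V)

MDCCLXXV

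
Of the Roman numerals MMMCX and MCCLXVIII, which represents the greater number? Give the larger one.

MMMCX = 3110
MCCLXVIII = 1268
3110 is larger

MMMCX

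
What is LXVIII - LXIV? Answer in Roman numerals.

LXVIII = 68
LXIV = 64
68 - 64 = 4

IV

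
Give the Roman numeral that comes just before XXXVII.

XXXVII = 37; previous is 36

XXXVI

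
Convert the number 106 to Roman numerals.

Convert 106 to Roman numerals:
  106 contains 1×100 (C)
  6 contains 1×5 (V)
  1 contains 1×1 (I)

CVI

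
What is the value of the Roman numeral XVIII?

XVIII: X=10, V=5, I=1, I=1, I=1
10 + 5 + 1 + 1 + 1 = 18

18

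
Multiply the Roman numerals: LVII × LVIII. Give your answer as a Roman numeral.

LVII = 57
LVIII = 58
57 × 58 = 3306

MMMCCCVI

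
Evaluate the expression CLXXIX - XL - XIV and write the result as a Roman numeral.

CLXXIX = 179, XL = 40, XIV = 14
179 - 40 = 139
139 - 14 = 125

CXXV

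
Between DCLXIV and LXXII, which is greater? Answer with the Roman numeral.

DCLXIV = 664
LXXII = 72
664 is larger

DCLXIV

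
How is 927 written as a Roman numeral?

Convert 927 to Roman numerals:
  927 contains 1×900 (CM)
  27 contains 2×10 (XX)
  7 contains 1×5 (V)
  2 contains 2×1 (II)

CMXXVII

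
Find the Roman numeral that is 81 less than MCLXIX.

MCLXIX = 1169
1169 - 81 = 1088

MLXXXVIII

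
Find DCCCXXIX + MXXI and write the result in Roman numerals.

DCCCXXIX = 829
MXXI = 1021
829 + 1021 = 1850

MDCCCL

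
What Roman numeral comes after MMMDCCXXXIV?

MMMDCCXXXIV = 3734; next is 3735

MMMDCCXXXV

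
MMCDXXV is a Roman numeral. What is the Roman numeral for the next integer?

MMCDXXV = 2425; next is 2426

MMCDXXVI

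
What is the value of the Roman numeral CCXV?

CCXV: C=100, C=100, X=10, V=5
100 + 100 + 10 + 5 = 215

215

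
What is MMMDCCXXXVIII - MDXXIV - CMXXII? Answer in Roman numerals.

MMMDCCXXXVIII = 3738, MDXXIV = 1524, CMXXII = 922
3738 - 1524 = 2214
2214 - 922 = 1292

MCCXCII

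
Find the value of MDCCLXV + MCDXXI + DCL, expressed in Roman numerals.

MDCCLXV = 1765, MCDXXI = 1421, DCL = 650
1765 + 1421 = 3186
3186 + 650 = 3836

MMMDCCCXXXVI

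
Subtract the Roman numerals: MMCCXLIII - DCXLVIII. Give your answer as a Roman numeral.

MMCCXLIII = 2243
DCXLVIII = 648
2243 - 648 = 1595

MDXCV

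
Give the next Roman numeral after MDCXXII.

MDCXXII = 1622, so the next integer is 1622 + 1 = 1623

MDCXXIII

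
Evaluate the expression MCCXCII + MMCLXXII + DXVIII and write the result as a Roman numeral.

MCCXCII = 1292, MMCLXXII = 2172, DXVIII = 518
1292 + 2172 = 3464
3464 + 518 = 3982

MMMCMLXXXII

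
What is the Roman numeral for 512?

Convert 512 to Roman numerals:
  512 contains 1×500 (D)
  12 contains 1×10 (X)
  2 contains 2×1 (II)

DXII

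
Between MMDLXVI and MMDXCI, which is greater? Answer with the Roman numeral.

MMDLXVI = 2566
MMDXCI = 2591
2591 is larger

MMDXCI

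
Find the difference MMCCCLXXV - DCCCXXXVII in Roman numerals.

MMCCCLXXV = 2375
DCCCXXXVII = 837
2375 - 837 = 1538

MDXXXVIII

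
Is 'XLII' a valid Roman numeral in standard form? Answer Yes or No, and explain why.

'XLII': Check the rules: uses only the symbols I, V, X, L, C, D, M; no symbol is repeated more than three times in a row; V, L and D each appear at most once; the only place a smaller symbol precedes a larger one is the allowed subtractive pair XL, the symbol right after such a pair (if any) is smaller than the pair's first symbol, and otherwise the values never increase from left to right. Value: XL (40) + I (1) + I (1) = 42. So it is a valid standard Roman numeral.

Yes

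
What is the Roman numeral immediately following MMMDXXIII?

MMMDXXIII = 3523; next is 3524

MMMDXXIV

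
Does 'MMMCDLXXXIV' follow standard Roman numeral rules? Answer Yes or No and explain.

'MMMCDLXXXIV': Check the rules: uses only the symbols I, V, X, L, C, D, M; no symbol is repeated more than three times in a row; V, L and D each appear at most once; the only places a smaller symbol precedes a larger one are the allowed subtractive pairs CD, IV, the symbol right after such a pair (if any) is smaller than the pair's first symbol, and otherwise the values never increase from left to right. Value: M (1000) + M (1000) + M (1000) + CD (400) + L (50) + X (10) + X (10) + X (10) + IV (4) = 3484. So it is a valid standard Roman numeral.

Yes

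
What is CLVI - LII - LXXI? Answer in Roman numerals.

CLVI = 156, LII = 52, LXXI = 71
156 - 52 = 104
104 - 71 = 33

XXXIII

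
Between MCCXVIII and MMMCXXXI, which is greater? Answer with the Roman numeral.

MCCXVIII = 1218
MMMCXXXI = 3131
3131 is larger

MMMCXXXI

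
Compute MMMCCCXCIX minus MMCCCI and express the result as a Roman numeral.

MMMCCCXCIX = 3399
MMCCCI = 2301
3399 - 2301 = 1098

MXCVIII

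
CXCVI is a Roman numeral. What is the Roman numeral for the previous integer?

CXCVI = 196, so the previous integer is 196 - 1 = 195

CXCV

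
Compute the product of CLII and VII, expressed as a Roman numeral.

CLII = 152
VII = 7
152 × 7 = 1064

MLXIV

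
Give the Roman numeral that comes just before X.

X = 10, so the previous integer is 10 - 1 = 9

IX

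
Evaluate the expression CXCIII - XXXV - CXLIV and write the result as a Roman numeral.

CXCIII = 193, XXXV = 35, CXLIV = 144
193 - 35 = 158
158 - 144 = 14

XIV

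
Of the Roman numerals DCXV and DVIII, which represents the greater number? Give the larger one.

DCXV = 615
DVIII = 508
615 is larger

DCXV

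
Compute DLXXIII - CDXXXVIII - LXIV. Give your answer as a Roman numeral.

DLXXIII = 573, CDXXXVIII = 438, LXIV = 64
573 - 438 = 135
135 - 64 = 71

LXXI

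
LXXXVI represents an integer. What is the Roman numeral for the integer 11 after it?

LXXXVI = 86
86 + 11 = 97

XCVII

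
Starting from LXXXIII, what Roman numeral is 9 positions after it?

LXXXIII = 83
83 + 9 = 92

XCII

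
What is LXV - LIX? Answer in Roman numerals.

LXV = 65
LIX = 59
65 - 59 = 6

VI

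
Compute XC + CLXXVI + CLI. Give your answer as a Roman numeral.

XC = 90, CLXXVI = 176, CLI = 151
90 + 176 = 266
266 + 151 = 417

CDXVII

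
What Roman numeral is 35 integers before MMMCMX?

MMMCMX = 3910
3910 - 35 = 3875

MMMDCCCLXXV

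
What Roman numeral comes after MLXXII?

MLXXII = 1072; next is 1073

MLXXIII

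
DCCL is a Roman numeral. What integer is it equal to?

DCCL: D=500, C=100, C=100, L=50
500 + 100 + 100 + 50 = 750

750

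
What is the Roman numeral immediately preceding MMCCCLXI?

MMCCCLXI = 2361, so the previous integer is 2361 - 1 = 2360

MMCCCLX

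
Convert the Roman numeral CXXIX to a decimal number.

CXXIX: C=100, X=10, X=10, IX=9
100 + 10 + 10 + 9 = 129

129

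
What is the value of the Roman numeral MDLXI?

MDLXI: M=1000, D=500, L=50, X=10, I=1
1000 + 500 + 50 + 10 + 1 = 1561

1561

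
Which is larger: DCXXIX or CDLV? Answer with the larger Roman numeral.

DCXXIX = 629
CDLV = 455
629 is larger

DCXXIX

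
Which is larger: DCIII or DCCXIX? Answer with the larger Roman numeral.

DCIII = 603
DCCXIX = 719
719 is larger

DCCXIX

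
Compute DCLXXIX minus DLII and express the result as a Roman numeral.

DCLXXIX = 679
DLII = 552
679 - 552 = 127

CXXVII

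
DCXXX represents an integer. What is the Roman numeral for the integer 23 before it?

DCXXX = 630
630 - 23 = 607

DCVII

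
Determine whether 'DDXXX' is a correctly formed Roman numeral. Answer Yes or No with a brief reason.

'DDXXX': D should not appear more than once

No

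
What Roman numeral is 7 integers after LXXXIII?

LXXXIII = 83
83 + 7 = 90

XC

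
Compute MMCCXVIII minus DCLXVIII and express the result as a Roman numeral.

MMCCXVIII = 2218
DCLXVIII = 668
2218 - 668 = 1550

MDL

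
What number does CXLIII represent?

CXLIII: C=100, XL=40, I=1, I=1, I=1
100 + 40 + 1 + 1 + 1 = 143

143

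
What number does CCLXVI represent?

CCLXVI: C=100, C=100, L=50, X=10, V=5, I=1
100 + 100 + 50 + 10 + 5 + 1 = 266

266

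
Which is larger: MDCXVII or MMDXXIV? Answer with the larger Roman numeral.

MDCXVII = 1617
MMDXXIV = 2524
2524 is larger

MMDXXIV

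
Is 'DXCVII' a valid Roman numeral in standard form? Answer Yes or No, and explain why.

'DXCVII': Check the rules: uses only the symbols I, V, X, L, C, D, M; no symbol is repeated more than three times in a row; V, L and D each appear at most once; the only place a smaller symbol precedes a larger one is the allowed subtractive pair XC, the symbol right after such a pair (if any) is smaller than the pair's first symbol, and otherwise the values never increase from left to right. Value: D (500) + XC (90) + V (5) + I (1) + I (1) = 597. So it is a valid standard Roman numeral.

Yes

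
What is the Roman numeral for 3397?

Convert 3397 to Roman numerals:
  3397 contains 3×1000 (MMM)
  397 contains 3×100 (CCC)
  97 contains 1×90 (XC)
  7 contains 1×5 (V)
  2 contains 2×1 (II)

MMMCCCXCVII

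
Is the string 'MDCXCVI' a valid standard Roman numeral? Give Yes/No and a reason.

'MDCXCVI': Check the rules: uses only the symbols I, V, X, L, C, D, M; no symbol is repeated more than three times in a row; V, L and D each appear at most once; the only place a smaller symbol precedes a larger one is the allowed subtractive pair XC, the symbol right after such a pair (if any) is smaller than the pair's first symbol, and otherwise the values never increase from left to right. Value: M (1000) + D (500) + C (100) + XC (90) + V (5) + I (1) = 1696. So it is a valid standard Roman numeral.

Yes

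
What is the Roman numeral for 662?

Convert 662 to Roman numerals:
  662 contains 1×500 (D)
  162 contains 1×100 (C)
  62 contains 1×50 (L)
  12 contains 1×10 (X)
  2 contains 2×1 (II)

DCLXII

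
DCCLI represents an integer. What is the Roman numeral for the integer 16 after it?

DCCLI = 751
751 + 16 = 767

DCCLXVII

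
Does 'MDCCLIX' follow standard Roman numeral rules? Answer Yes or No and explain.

'MDCCLIX': Check the rules: uses only the symbols I, V, X, L, C, D, M; no symbol is repeated more than three times in a row; V, L and D each appear at most once; the only place a smaller symbol precedes a larger one is the allowed subtractive pair IX, the symbol right after such a pair (if any) is smaller than the pair's first symbol, and otherwise the values never increase from left to right. Value: M (1000) + D (500) + C (100) + C (100) + L (50) + IX (9) = 1759. So it is a valid standard Roman numeral.

Yes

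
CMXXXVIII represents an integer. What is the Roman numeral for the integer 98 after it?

CMXXXVIII = 938
938 + 98 = 1036

MXXXVI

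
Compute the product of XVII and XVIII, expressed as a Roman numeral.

XVII = 17
XVIII = 18
17 × 18 = 306

CCCVI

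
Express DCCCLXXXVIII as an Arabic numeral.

DCCCLXXXVIII: D=500, C=100, C=100, C=100, L=50, X=10, X=10, X=10, V=5, I=1, I=1, I=1
500 + 100 + 100 + 100 + 50 + 10 + 10 + 10 + 5 + 1 + 1 + 1 = 888

888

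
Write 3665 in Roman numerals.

Convert 3665 to Roman numerals:
  3665 contains 3×1000 (MMM)
  665 contains 1×500 (D)
  165 contains 1×100 (C)
  65 contains 1×50 (L)
  15 contains 1×10 (X)
  5 contains 1×5 (V)

MMMDCLXV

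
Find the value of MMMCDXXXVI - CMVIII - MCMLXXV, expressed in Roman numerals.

MMMCDXXXVI = 3436, CMVIII = 908, MCMLXXV = 1975
3436 - 908 = 2528
2528 - 1975 = 553

DLIII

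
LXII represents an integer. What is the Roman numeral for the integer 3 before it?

LXII = 62
62 - 3 = 59

LIX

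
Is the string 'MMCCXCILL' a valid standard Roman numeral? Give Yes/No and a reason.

'MMCCXCILL': L should not appear more than once

No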